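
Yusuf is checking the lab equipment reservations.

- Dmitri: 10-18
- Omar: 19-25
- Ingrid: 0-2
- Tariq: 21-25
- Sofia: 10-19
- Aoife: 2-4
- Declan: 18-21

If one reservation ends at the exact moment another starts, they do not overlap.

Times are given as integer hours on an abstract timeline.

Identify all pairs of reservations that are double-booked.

Declan & Omar, Declan & Sofia, Dmitri & Sofia, Omar & Tariq

Two intervals overlap when each starts before the other ends.
Sorted by start: Ingrid, Aoife, Dmitri, Sofia, Declan, Omar, Tariq.
Aoife starts exactly when Ingrid ends (back-to-back, no overlap) — done with Ingrid.
Dmitri starts after Aoife ends — done with Aoife.
Sofia starts before Dmitri ends → Dmitri and Sofia overlap.
Declan starts exactly when Dmitri ends (back-to-back, no overlap) — done with Dmitri.
Declan starts before Sofia ends → Sofia and Declan overlap.
Omar starts exactly when Sofia ends (back-to-back, no overlap) — done with Sofia.
Omar starts before Declan ends → Declan and Omar overlap.
Tariq starts exactly when Declan ends (back-to-back, no overlap).
Tariq starts before Omar ends → Omar and Tariq overlap.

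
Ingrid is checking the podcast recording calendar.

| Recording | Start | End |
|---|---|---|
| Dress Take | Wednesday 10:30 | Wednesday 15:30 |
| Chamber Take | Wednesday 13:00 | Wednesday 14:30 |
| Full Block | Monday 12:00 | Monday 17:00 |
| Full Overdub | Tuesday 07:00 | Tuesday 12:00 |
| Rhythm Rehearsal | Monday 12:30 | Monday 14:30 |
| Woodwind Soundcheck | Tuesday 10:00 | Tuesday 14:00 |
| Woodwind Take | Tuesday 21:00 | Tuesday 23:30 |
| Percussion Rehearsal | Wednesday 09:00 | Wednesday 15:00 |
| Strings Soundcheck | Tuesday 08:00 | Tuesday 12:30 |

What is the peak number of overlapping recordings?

3

Sweep the timeline, counting +1 at each start and −1 at each end (ends before starts at a tie):
Monday 12:00 start Full Block → 1
Monday 12:30 start Rhythm Rehearsal → 2
Monday 14:30 end Rhythm Rehearsal → 1
Monday 17:00 end Full Block → 0
Tuesday 07:00 start Full Overdub → 1
Tuesday 08:00 start Strings Soundcheck → 2
Tuesday 10:00 start Woodwind Soundcheck → 3
Tuesday 12:00 end Full Overdub → 2
Tuesday 12:30 end Strings Soundcheck → 1
Tuesday 14:00 end Woodwind Soundcheck → 0
Tuesday 21:00 start Woodwind Take → 1
Tuesday 23:30 end Woodwind Take → 0
Wednesday 09:00 start Percussion Rehearsal → 1
Wednesday 10:30 start Dress Take → 2
Wednesday 13:00 start Chamber Take → 3
Wednesday 14:30 end Chamber Take → 2
Wednesday 15:00 end Percussion Rehearsal → 1
Wednesday 15:30 end Dress Take → 0
Peak is 3, at Tuesday 10:00 (Full Overdub, Strings Soundcheck, Woodwind Soundcheck).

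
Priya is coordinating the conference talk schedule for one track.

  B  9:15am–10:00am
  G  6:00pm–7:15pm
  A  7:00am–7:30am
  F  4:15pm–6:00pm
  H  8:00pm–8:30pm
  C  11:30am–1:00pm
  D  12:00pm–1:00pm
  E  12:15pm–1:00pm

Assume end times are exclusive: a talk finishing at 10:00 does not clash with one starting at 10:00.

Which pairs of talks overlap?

Two intervals overlap when each starts before the other ends.
Sorted by start: A, B, C, D, E, F, G, H.
B starts after A ends, so nothing later overlaps A either.
C starts after B ends, so nothing later overlaps B either.
D starts before C ends → C and D overlap.
E starts before C ends → C and E overlap.
F starts after C ends, so nothing later overlaps C either.
E starts before D ends → D and E overlap.
F starts after D ends, so nothing later overlaps D either.
F starts after E ends, so nothing later overlaps E either.
G starts exactly when F ends (back-to-back, no overlap), so nothing later overlaps F either.
H starts after G ends.

C & D, C & E, D & E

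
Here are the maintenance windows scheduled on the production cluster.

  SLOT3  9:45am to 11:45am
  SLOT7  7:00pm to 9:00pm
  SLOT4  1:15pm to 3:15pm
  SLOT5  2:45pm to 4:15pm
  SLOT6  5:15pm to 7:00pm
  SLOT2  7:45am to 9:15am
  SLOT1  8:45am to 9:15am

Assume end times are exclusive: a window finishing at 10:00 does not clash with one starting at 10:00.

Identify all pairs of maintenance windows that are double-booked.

Two intervals overlap when each starts before the other ends.
Sorted by start: SLOT2, SLOT1, SLOT3, SLOT4, SLOT5, SLOT6, SLOT7.
SLOT1 starts before SLOT2 ends → SLOT2 and SLOT1 overlap.
SLOT3 starts after SLOT2 ends; SLOT2 is clear from here.
SLOT3 starts after SLOT1 ends; SLOT1 is clear from here.
SLOT4 starts after SLOT3 ends; SLOT3 is clear from here.
SLOT5 starts before SLOT4 ends → SLOT4 and SLOT5 overlap.
SLOT6 starts after SLOT4 ends; SLOT4 is clear from here.
SLOT6 starts after SLOT5 ends; SLOT5 is clear from here.
SLOT7 starts exactly when SLOT6 ends (back-to-back, no overlap).

SLOT1 & SLOT2, SLOT4 & SLOT5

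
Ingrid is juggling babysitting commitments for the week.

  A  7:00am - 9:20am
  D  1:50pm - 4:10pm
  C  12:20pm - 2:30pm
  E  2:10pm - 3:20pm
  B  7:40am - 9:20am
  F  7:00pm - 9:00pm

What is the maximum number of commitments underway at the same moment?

Walk through starts and ends in time order (an end at T is processed before a start at T):
7:00am start A → 1
7:40am start B → 2
9:20am end A → 1
9:20am end B → 0
12:20pm start C → 1
1:50pm start D → 2
2:10pm start E → 3
2:30pm end C → 2
3:20pm end E → 1
4:10pm end D → 0
7:00pm start F → 1
9:00pm end F → 0
Peak is 3, at 2:10pm (C, D, E).

3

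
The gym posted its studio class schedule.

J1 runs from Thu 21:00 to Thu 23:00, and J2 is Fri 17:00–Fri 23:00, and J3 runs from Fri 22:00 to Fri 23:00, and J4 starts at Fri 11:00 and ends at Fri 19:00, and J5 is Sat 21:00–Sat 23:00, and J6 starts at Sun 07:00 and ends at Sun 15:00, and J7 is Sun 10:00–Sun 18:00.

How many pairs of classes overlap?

Sorted by start: J1, J4, J2, J3, J5, J6, J7.
J4 starts after J1 ends, so J1 has no further overlaps.
J2 starts before J4 ends → J4 and J2 overlap.
J3 starts after J4 ends, so J4 has no further overlaps.
J3 starts before J2 ends → J2 and J3 overlap.
J5 starts after J2 ends, so J2 has no further overlaps.
J5 starts after J3 ends, so J3 has no further overlaps.
J6 starts after J5 ends, so J5 has no further overlaps.
J7 starts before J6 ends → J6 and J7 overlap.
Overlapping pairs: J2 & J3, J2 & J4, J6 & J7 — 3 in total.

3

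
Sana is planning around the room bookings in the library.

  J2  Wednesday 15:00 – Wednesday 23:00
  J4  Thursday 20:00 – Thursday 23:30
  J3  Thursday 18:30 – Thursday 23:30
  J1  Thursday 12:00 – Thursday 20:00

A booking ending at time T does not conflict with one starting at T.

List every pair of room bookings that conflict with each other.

Sorted by start: J2, J1, J3, J4.
J1 starts after J2 ends, so nothing later overlaps J2 either.
J3 starts before J1 ends → J1 and J3 overlap.
J4 starts exactly when J1 ends (back-to-back, no overlap).
J4 starts before J3 ends → J3 and J4 overlap.

J1 & J3, J3 & J4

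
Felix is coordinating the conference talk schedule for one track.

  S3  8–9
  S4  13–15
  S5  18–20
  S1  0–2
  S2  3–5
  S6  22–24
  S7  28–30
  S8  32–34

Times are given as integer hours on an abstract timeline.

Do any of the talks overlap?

No

Sorted by start: S1, S2, S3, S4, S5, S6, S7, S8.
S2 starts after S1 ends, so S1 has no further overlaps.
S3 starts after S2 ends, so S2 has no further overlaps.
S4 starts after S3 ends, so S3 has no further overlaps.
S5 starts after S4 ends, so S4 has no further overlaps.
S6 starts after S5 ends, so S5 has no further overlaps.
S7 starts after S6 ends, so S6 has no further overlaps.
S8 starts after S7 ends.
Every pair is clear; the schedule has no overlaps.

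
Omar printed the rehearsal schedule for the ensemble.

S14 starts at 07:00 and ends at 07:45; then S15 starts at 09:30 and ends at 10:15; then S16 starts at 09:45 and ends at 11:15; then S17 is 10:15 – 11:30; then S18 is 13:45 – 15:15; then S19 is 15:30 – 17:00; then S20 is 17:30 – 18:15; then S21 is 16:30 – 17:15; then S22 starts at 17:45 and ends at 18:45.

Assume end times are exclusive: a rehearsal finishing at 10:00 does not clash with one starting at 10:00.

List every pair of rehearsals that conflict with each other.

Check each pair: they overlap iff neither finishes before the other starts.
Sorted by start: S14, S15, S16, S17, S18, S19, S21, S20, S22.
S15 starts after S14 ends; S14 is clear from here.
S16 starts before S15 ends → S15 and S16 overlap.
S17 starts exactly when S15 ends (back-to-back, no overlap); S15 is clear from here.
S17 starts before S16 ends → S16 and S17 overlap.
S18 starts after S16 ends; S16 is clear from here.
S18 starts after S17 ends; S17 is clear from here.
S19 starts after S18 ends; S18 is clear from here.
S21 starts before S19 ends → S19 and S21 overlap.
S20 starts after S19 ends; S19 is clear from here.
S20 starts after S21 ends; S21 is clear from here.
S22 starts before S20 ends → S20 and S22 overlap.

S15 & S16, S16 & S17, S19 & S21, S20 & S22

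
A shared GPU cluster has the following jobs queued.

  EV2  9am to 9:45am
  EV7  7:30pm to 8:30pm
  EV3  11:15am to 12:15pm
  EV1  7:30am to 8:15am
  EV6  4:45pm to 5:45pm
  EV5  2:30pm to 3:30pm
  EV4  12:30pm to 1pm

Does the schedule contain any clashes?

No

Sorted by start: EV1, EV2, EV3, EV4, EV5, EV6, EV7.
EV2 starts after EV1 ends, so EV1 has no further overlaps.
EV3 starts after EV2 ends, so EV2 has no further overlaps.
EV4 starts after EV3 ends, so EV3 has no further overlaps.
EV5 starts after EV4 ends, so EV4 has no further overlaps.
EV6 starts after EV5 ends, so EV5 has no further overlaps.
EV7 starts after EV6 ends.
Every pair is clear; the schedule has no overlaps.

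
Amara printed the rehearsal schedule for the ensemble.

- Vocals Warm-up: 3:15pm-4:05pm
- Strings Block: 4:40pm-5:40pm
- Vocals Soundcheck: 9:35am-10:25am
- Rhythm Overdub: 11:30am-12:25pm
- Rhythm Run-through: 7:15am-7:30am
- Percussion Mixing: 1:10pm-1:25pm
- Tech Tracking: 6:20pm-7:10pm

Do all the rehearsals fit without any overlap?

Yes

Sorted by start: Rhythm Run-through, Vocals Soundcheck, Rhythm Overdub, Percussion Mixing, Vocals Warm-up, Strings Block, Tech Tracking.
Vocals Soundcheck starts after Rhythm Run-through ends, so Rhythm Run-through has no further overlaps.
Rhythm Overdub starts after Vocals Soundcheck ends, so Vocals Soundcheck has no further overlaps.
Percussion Mixing starts after Rhythm Overdub ends, so Rhythm Overdub has no further overlaps.
Vocals Warm-up starts after Percussion Mixing ends, so Percussion Mixing has no further overlaps.
Strings Block starts after Vocals Warm-up ends, so Vocals Warm-up has no further overlaps.
Tech Tracking starts after Strings Block ends.
Every pair is clear; the schedule has no overlaps.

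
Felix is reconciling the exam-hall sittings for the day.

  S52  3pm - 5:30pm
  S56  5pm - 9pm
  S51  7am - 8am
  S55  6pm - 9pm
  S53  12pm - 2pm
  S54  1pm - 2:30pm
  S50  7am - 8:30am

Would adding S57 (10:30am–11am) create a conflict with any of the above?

No — it doesn't clash with anything

S50: ends 8:30am at or before S57 starts 10:30am → clear.
S51: ends 8am at or before S57 starts 10:30am → clear.
S53: starts 12pm at or after S57 ends 11am → clear.
S54: starts 1pm at or after S57 ends 11am → clear.
S52: starts 3pm at or after S57 ends 11am → clear.
S56: starts 5pm at or after S57 ends 11am → clear.
S55: starts 6pm at or after S57 ends 11am → clear.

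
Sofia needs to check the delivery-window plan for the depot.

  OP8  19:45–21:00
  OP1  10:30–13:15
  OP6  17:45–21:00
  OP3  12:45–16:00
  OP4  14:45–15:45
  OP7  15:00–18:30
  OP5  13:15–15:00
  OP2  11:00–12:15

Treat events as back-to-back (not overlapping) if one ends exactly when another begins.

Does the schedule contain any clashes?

Yes

Two intervals overlap when each starts before the other ends.
Sorted by start: OP1, OP2, OP3, OP5, OP4, OP7, OP6, OP8.
OP2 starts before OP1 ends → OP1 and OP2 overlap.
That's a conflict, so the schedule is not conflict-free.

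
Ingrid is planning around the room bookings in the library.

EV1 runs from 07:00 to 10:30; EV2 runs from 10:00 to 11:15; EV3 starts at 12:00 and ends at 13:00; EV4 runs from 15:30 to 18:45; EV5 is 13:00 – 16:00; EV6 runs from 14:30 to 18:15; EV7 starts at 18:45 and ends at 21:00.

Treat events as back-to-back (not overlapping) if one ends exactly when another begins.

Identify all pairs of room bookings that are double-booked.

Sorted by start: EV1, EV2, EV3, EV5, EV6, EV4, EV7.
EV2 starts before EV1 ends → EV1 and EV2 overlap.
EV3 starts after EV1 ends, so nothing later overlaps EV1 either.
EV3 starts after EV2 ends, so nothing later overlaps EV2 either.
EV5 starts exactly when EV3 ends (back-to-back, no overlap), so nothing later overlaps EV3 either.
EV6 starts before EV5 ends → EV5 and EV6 overlap.
EV4 starts before EV5 ends → EV5 and EV4 overlap.
EV7 starts after EV5 ends.
EV4 starts before EV6 ends → EV6 and EV4 overlap.
EV7 starts after EV6 ends.
EV7 starts exactly when EV4 ends (back-to-back, no overlap).

EV1 & EV2, EV4 & EV5, EV4 & EV6, EV5 & EV6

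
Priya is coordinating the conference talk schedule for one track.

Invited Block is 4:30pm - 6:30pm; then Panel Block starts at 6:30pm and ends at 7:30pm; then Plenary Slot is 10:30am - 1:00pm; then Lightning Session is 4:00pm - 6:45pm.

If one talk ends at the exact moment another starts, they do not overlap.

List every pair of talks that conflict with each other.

Invited Block & Lightning Session, Lightning Session & Panel Block

Two intervals overlap when each starts before the other ends.
Sorted by start: Plenary Slot, Lightning Session, Invited Block, Panel Block.
Lightning Session starts after Plenary Slot ends, so Plenary Slot has no further overlaps.
Invited Block starts before Lightning Session ends → Lightning Session and Invited Block overlap.
Panel Block starts before Lightning Session ends → Lightning Session and Panel Block overlap.
Panel Block starts exactly when Invited Block ends (back-to-back, no overlap).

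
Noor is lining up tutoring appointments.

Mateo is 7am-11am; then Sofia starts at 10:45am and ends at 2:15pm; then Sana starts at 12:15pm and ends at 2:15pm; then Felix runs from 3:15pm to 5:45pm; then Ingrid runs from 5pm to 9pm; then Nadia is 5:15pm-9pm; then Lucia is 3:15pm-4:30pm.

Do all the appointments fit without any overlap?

Two intervals overlap when each starts before the other ends.
Sorted by start: Mateo, Sofia, Sana, Felix, Lucia, Ingrid, Nadia.
Sofia starts before Mateo ends → Mateo and Sofia overlap.
That's a conflict, so the schedule is not conflict-free.

No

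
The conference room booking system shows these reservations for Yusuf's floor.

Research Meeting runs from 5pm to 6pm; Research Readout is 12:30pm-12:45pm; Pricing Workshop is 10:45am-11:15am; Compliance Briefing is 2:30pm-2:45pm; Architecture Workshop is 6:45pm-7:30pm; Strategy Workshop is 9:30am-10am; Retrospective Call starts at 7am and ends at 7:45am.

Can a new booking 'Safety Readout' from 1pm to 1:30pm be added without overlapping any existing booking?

Retrospective Call: ends 7:45am at or before Safety Readout starts 1pm → clear.
Strategy Workshop: ends 10am at or before Safety Readout starts 1pm → clear.
Pricing Workshop: ends 11:15am at or before Safety Readout starts 1pm → clear.
Research Readout: ends 12:45pm at or before Safety Readout starts 1pm → clear.
Compliance Briefing: starts 2:30pm at or after Safety Readout ends 1:30pm → clear.
Research Meeting: starts 5pm at or after Safety Readout ends 1:30pm → clear.
Architecture Workshop: starts 6:45pm at or after Safety Readout ends 1:30pm → clear.

Yes — the slot is free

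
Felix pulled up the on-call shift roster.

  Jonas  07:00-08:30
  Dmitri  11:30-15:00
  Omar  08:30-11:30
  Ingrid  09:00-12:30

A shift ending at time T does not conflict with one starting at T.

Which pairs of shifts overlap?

Two intervals overlap when each starts before the other ends.
Sorted by start: Jonas, Omar, Ingrid, Dmitri.
Omar starts exactly when Jonas ends (back-to-back, no overlap), so Jonas has no further overlaps.
Ingrid starts before Omar ends → Omar and Ingrid overlap.
Dmitri starts exactly when Omar ends (back-to-back, no overlap).
Dmitri starts before Ingrid ends → Ingrid and Dmitri overlap.

Dmitri & Ingrid, Ingrid & Omar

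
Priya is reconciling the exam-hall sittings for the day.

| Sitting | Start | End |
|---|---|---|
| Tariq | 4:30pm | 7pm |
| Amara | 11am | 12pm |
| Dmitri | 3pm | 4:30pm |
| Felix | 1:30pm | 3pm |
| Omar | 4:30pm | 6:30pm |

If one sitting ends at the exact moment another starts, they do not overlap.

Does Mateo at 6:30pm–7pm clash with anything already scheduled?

Yes — it overlaps Tariq

Amara: ends 12pm at or before Mateo starts 6:30pm → clear.
Felix: ends 3pm at or before Mateo starts 6:30pm → clear.
Dmitri: ends 4:30pm at or before Mateo starts 6:30pm → clear.
Tariq: starts 4:30pm before Mateo ends 7pm, and ends 7pm after Mateo starts 6:30pm → overlap.
Omar: ends 6:30pm at or before Mateo starts 6:30pm → clear.
Mateo overlaps Tariq.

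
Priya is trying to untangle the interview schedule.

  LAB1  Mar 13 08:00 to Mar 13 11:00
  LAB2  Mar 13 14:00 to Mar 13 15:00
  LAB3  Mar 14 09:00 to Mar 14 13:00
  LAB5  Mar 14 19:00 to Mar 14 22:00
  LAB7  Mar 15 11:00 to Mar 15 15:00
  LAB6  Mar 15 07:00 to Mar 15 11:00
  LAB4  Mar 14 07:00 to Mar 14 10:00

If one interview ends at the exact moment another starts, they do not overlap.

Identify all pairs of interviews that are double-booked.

LAB3 & LAB4

Sorted by start: LAB1, LAB2, LAB4, LAB3, LAB5, LAB6, LAB7.
LAB2 starts after LAB1 ends, so LAB1 has no further overlaps.
LAB4 starts after LAB2 ends, so LAB2 has no further overlaps.
LAB3 starts before LAB4 ends → LAB4 and LAB3 overlap.
LAB5 starts after LAB4 ends, so LAB4 has no further overlaps.
LAB5 starts after LAB3 ends, so LAB3 has no further overlaps.
LAB6 starts after LAB5 ends, so LAB5 has no further overlaps.
LAB7 starts exactly when LAB6 ends (back-to-back, no overlap).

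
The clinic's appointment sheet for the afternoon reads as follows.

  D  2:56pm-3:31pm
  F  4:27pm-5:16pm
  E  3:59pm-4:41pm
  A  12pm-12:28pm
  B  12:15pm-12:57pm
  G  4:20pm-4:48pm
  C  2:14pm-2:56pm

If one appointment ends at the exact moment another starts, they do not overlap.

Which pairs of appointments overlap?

A & B, E & F, E & G, F & G

Check each pair: they overlap iff neither finishes before the other starts.
Sorted by start: A, B, C, D, E, G, F.
B starts before A ends → A and B overlap.
C starts after A ends; A is clear from here.
C starts after B ends; B is clear from here.
D starts exactly when C ends (back-to-back, no overlap); C is clear from here.
E starts after D ends; D is clear from here.
G starts before E ends → E and G overlap.
F starts before E ends → E and F overlap.
F starts before G ends → G and F overlap.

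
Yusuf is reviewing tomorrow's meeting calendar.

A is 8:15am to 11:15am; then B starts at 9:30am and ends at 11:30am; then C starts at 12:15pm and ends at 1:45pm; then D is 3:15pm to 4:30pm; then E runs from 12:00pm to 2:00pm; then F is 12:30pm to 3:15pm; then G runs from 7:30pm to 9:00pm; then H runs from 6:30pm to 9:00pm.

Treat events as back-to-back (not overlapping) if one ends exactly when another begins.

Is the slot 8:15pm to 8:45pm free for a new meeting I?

A: ends 11:15am at or before I starts 8:15pm → clear.
B: ends 11:30am at or before I starts 8:15pm → clear.
E: ends 2:00pm at or before I starts 8:15pm → clear.
C: ends 1:45pm at or before I starts 8:15pm → clear.
F: ends 3:15pm at or before I starts 8:15pm → clear.
D: ends 4:30pm at or before I starts 8:15pm → clear.
H: starts 6:30pm before I ends 8:45pm, and ends 9:00pm after I starts 8:15pm → overlap.
G: starts 7:30pm before I ends 8:45pm, and ends 9:00pm after I starts 8:15pm → overlap.
I overlaps G, H.

No — it overlaps G, H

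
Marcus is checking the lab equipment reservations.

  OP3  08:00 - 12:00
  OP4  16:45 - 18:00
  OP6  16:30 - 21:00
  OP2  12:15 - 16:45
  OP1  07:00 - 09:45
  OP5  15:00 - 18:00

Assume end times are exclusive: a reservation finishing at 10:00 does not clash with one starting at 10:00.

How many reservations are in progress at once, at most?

Walk through starts and ends in time order (an end at T is processed before a start at T):
07:00 start OP1 → 1
08:00 start OP3 → 2
09:45 end OP1 → 1
12:00 end OP3 → 0
12:15 start OP2 → 1
15:00 start OP5 → 2
16:30 start OP6 → 3
16:45 end OP2 → 2
16:45 start OP4 → 3
18:00 end OP4 → 2
18:00 end OP5 → 1
21:00 end OP6 → 0
Peak is 3, at 16:30 (OP2, OP5, OP6).

3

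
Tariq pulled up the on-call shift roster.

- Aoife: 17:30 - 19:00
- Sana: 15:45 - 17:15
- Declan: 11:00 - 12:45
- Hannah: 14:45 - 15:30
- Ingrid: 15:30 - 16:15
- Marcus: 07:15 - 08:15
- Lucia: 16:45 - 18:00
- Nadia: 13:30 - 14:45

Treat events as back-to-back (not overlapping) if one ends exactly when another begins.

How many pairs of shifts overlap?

Check each pair: they overlap iff neither finishes before the other starts.
Sorted by start: Marcus, Declan, Nadia, Hannah, Ingrid, Sana, Lucia, Aoife.
Declan starts after Marcus ends; Marcus is clear from here.
Nadia starts after Declan ends; Declan is clear from here.
Hannah starts exactly when Nadia ends (back-to-back, no overlap); Nadia is clear from here.
Ingrid starts exactly when Hannah ends (back-to-back, no overlap); Hannah is clear from here.
Sana starts before Ingrid ends → Ingrid and Sana overlap.
Lucia starts after Ingrid ends; Ingrid is clear from here.
Lucia starts before Sana ends → Sana and Lucia overlap.
Aoife starts after Sana ends.
Aoife starts before Lucia ends → Lucia and Aoife overlap.
Overlapping pairs: Aoife & Lucia, Ingrid & Sana, Lucia & Sana — 3 in total.

3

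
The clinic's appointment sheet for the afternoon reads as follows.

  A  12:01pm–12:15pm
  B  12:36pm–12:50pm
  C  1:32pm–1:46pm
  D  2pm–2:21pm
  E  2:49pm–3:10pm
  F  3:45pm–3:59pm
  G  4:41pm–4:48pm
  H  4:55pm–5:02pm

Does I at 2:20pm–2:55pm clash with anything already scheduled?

A: ends 12:15pm at or before I starts 2:20pm → clear.
B: ends 12:50pm at or before I starts 2:20pm → clear.
C: ends 1:46pm at or before I starts 2:20pm → clear.
D: starts 2pm before I ends 2:55pm, and ends 2:21pm after I starts 2:20pm → overlap.
E: starts 2:49pm before I ends 2:55pm, and ends 3:10pm after I starts 2:20pm → overlap.
F: starts 3:45pm at or after I ends 2:55pm → clear.
G: starts 4:41pm at or after I ends 2:55pm → clear.
H: starts 4:55pm at or after I ends 2:55pm → clear.
I overlaps D, E.

Yes — it overlaps D, E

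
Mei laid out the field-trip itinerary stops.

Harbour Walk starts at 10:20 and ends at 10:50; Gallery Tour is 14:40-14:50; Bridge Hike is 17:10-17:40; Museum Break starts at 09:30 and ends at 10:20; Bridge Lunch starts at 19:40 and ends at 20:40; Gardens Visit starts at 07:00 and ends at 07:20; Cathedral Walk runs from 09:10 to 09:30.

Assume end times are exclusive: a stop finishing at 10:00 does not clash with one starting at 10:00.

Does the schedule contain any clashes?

No

Sorted by start: Gardens Visit, Cathedral Walk, Museum Break, Harbour Walk, Gallery Tour, Bridge Hike, Bridge Lunch.
Cathedral Walk starts after Gardens Visit ends; Gardens Visit is clear from here.
Museum Break starts exactly when Cathedral Walk ends (back-to-back, no overlap); Cathedral Walk is clear from here.
Harbour Walk starts exactly when Museum Break ends (back-to-back, no overlap); Museum Break is clear from here.
Gallery Tour starts after Harbour Walk ends; Harbour Walk is clear from here.
Bridge Hike starts after Gallery Tour ends; Gallery Tour is clear from here.
Bridge Lunch starts after Bridge Hike ends.
Every pair is clear; the schedule has no overlaps.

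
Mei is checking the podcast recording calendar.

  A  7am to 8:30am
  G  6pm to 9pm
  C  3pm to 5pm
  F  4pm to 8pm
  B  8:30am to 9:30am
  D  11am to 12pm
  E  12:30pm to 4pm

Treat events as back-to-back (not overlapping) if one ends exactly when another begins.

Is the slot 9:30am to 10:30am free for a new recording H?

A: ends 8:30am at or before H starts 9:30am → clear.
B: ends 9:30am at or before H starts 9:30am → clear.
D: starts 11am at or after H ends 10:30am → clear.
E: starts 12:30pm at or after H ends 10:30am → clear.
C: starts 3pm at or after H ends 10:30am → clear.
F: starts 4pm at or after H ends 10:30am → clear.
G: starts 6pm at or after H ends 10:30am → clear.

Yes — the slot is free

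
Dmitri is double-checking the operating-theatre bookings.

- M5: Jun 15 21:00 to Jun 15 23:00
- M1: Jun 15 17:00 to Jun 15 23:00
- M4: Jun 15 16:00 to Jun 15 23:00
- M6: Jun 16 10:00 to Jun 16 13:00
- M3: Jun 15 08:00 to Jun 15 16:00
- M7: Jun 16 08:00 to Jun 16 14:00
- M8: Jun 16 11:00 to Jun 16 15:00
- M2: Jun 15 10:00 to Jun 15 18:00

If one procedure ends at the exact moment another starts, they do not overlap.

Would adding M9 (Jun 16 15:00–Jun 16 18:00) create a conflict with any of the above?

No — it doesn't clash with anything

M3: ends Jun 15 16:00 at or before M9 starts Jun 16 15:00 → clear.
M2: ends Jun 15 18:00 at or before M9 starts Jun 16 15:00 → clear.
M4: ends Jun 15 23:00 at or before M9 starts Jun 16 15:00 → clear.
M1: ends Jun 15 23:00 at or before M9 starts Jun 16 15:00 → clear.
M5: ends Jun 15 23:00 at or before M9 starts Jun 16 15:00 → clear.
M7: ends Jun 16 14:00 at or before M9 starts Jun 16 15:00 → clear.
M6: ends Jun 16 13:00 at or before M9 starts Jun 16 15:00 → clear.
M8: ends Jun 16 15:00 at or before M9 starts Jun 16 15:00 → clear.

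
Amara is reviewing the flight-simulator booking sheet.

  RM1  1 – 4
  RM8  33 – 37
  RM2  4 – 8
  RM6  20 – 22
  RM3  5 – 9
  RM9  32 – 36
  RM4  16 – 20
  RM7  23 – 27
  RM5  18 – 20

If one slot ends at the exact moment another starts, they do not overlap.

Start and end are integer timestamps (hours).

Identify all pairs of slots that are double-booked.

Two intervals overlap when each starts before the other ends.
Sorted by start: RM1, RM2, RM3, RM4, RM5, RM6, RM7, RM9, RM8.
RM2 starts exactly when RM1 ends (back-to-back, no overlap) — done with RM1.
RM3 starts before RM2 ends → RM2 and RM3 overlap.
RM4 starts after RM2 ends — done with RM2.
RM4 starts after RM3 ends — done with RM3.
RM5 starts before RM4 ends → RM4 and RM5 overlap.
RM6 starts exactly when RM4 ends (back-to-back, no overlap) — done with RM4.
RM6 starts exactly when RM5 ends (back-to-back, no overlap) — done with RM5.
RM7 starts after RM6 ends — done with RM6.
RM9 starts after RM7 ends — done with RM7.
RM8 starts before RM9 ends → RM9 and RM8 overlap.

RM2 & RM3, RM4 & RM5, RM8 & RM9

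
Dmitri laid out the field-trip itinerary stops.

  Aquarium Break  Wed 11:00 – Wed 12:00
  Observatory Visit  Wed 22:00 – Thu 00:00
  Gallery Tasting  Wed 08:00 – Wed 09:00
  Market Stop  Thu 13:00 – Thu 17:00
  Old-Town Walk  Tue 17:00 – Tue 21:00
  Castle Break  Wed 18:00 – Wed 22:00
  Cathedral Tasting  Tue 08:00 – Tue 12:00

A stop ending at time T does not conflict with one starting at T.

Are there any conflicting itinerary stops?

Sorted by start: Cathedral Tasting, Old-Town Walk, Gallery Tasting, Aquarium Break, Castle Break, Observatory Visit, Market Stop.
Old-Town Walk starts after Cathedral Tasting ends, so nothing later overlaps Cathedral Tasting either.
Gallery Tasting starts after Old-Town Walk ends, so nothing later overlaps Old-Town Walk either.
Aquarium Break starts after Gallery Tasting ends, so nothing later overlaps Gallery Tasting either.
Castle Break starts after Aquarium Break ends, so nothing later overlaps Aquarium Break either.
Observatory Visit starts exactly when Castle Break ends (back-to-back, no overlap), so nothing later overlaps Castle Break either.
Market Stop starts after Observatory Visit ends.
Every pair is clear; the schedule has no overlaps.

No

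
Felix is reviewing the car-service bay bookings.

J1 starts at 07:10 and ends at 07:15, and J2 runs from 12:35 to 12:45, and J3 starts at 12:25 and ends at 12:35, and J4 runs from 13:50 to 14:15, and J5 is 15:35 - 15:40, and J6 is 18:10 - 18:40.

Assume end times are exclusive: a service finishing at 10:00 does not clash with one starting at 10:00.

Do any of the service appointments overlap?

No

Sorted by start: J1, J3, J2, J4, J5, J6.
J3 starts after J1 ends, so J1 has no further overlaps.
J2 starts exactly when J3 ends (back-to-back, no overlap), so J3 has no further overlaps.
J4 starts after J2 ends, so J2 has no further overlaps.
J5 starts after J4 ends, so J4 has no further overlaps.
J6 starts after J5 ends.
Every pair is clear; the schedule has no overlaps.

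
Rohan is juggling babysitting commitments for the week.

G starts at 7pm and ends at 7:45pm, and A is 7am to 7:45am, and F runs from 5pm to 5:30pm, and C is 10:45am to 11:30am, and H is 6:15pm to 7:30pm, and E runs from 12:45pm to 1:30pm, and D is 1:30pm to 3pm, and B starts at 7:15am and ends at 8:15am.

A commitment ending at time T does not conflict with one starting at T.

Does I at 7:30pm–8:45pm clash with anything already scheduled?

A: ends 7:45am at or before I starts 7:30pm → clear.
B: ends 8:15am at or before I starts 7:30pm → clear.
C: ends 11:30am at or before I starts 7:30pm → clear.
E: ends 1:30pm at or before I starts 7:30pm → clear.
D: ends 3pm at or before I starts 7:30pm → clear.
F: ends 5:30pm at or before I starts 7:30pm → clear.
H: ends 7:30pm at or before I starts 7:30pm → clear.
G: starts 7pm before I ends 8:45pm, and ends 7:45pm after I starts 7:30pm → overlap.
I overlaps G.

Yes — it overlaps G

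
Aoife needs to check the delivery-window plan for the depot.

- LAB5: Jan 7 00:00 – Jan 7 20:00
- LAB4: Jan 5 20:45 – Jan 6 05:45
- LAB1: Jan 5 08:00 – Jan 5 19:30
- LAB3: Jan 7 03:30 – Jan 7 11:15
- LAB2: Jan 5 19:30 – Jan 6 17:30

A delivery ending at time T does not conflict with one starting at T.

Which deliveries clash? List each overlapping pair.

Sorted by start: LAB1, LAB2, LAB4, LAB5, LAB3.
LAB2 starts exactly when LAB1 ends (back-to-back, no overlap), so nothing later overlaps LAB1 either.
LAB4 starts before LAB2 ends → LAB2 and LAB4 overlap.
LAB5 starts after LAB2 ends, so nothing later overlaps LAB2 either.
LAB5 starts after LAB4 ends, so nothing later overlaps LAB4 either.
LAB3 starts before LAB5 ends → LAB5 and LAB3 overlap.

LAB2 & LAB4, LAB3 & LAB5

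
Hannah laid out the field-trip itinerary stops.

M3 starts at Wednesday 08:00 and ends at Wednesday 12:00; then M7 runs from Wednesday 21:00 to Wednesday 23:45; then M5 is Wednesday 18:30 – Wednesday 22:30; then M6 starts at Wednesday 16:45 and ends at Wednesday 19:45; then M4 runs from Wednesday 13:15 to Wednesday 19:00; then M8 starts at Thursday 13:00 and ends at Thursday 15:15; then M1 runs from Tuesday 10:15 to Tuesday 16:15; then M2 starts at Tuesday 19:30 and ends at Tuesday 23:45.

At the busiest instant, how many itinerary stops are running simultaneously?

Sweep the timeline, counting +1 at each start and −1 at each end (ends before starts at a tie):
Tuesday 10:15 start M1 → 1
Tuesday 16:15 end M1 → 0
Tuesday 19:30 start M2 → 1
Tuesday 23:45 end M2 → 0
Wednesday 08:00 start M3 → 1
Wednesday 12:00 end M3 → 0
Wednesday 13:15 start M4 → 1
Wednesday 16:45 start M6 → 2
Wednesday 18:30 start M5 → 3
Wednesday 19:00 end M4 → 2
Wednesday 19:45 end M6 → 1
Wednesday 21:00 start M7 → 2
Wednesday 22:30 end M5 → 1
Wednesday 23:45 end M7 → 0
Thursday 13:00 start M8 → 1
Thursday 15:15 end M8 → 0
Peak is 3, at Wednesday 18:30 (M4, M5, M6).

3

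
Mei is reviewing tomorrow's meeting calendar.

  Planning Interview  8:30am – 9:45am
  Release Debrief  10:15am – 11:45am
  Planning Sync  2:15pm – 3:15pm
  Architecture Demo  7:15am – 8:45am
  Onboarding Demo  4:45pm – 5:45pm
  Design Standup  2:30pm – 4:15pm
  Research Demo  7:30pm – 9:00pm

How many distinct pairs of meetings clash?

2

Sorted by start: Architecture Demo, Planning Interview, Release Debrief, Planning Sync, Design Standup, Onboarding Demo, Research Demo.
Planning Interview starts before Architecture Demo ends → Architecture Demo and Planning Interview overlap.
Release Debrief starts after Architecture Demo ends; Architecture Demo is clear from here.
Release Debrief starts after Planning Interview ends; Planning Interview is clear from here.
Planning Sync starts after Release Debrief ends; Release Debrief is clear from here.
Design Standup starts before Planning Sync ends → Planning Sync and Design Standup overlap.
Onboarding Demo starts after Planning Sync ends; Planning Sync is clear from here.
Onboarding Demo starts after Design Standup ends; Design Standup is clear from here.
Research Demo starts after Onboarding Demo ends.
Overlapping pairs: Architecture Demo & Planning Interview, Design Standup & Planning Sync — 2 in total.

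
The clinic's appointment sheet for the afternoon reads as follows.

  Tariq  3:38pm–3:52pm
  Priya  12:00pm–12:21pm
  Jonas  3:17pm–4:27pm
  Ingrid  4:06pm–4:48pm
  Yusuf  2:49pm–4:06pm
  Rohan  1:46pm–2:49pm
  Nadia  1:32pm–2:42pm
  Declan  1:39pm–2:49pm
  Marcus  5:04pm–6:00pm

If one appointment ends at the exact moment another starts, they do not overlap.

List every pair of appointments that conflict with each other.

Declan & Nadia, Declan & Rohan, Ingrid & Jonas, Jonas & Tariq, Jonas & Yusuf, Nadia & Rohan, Tariq & Yusuf

Sorted by start: Priya, Nadia, Declan, Rohan, Yusuf, Jonas, Tariq, Ingrid, Marcus.
Nadia starts after Priya ends; Priya is clear from here.
Declan starts before Nadia ends → Nadia and Declan overlap.
Rohan starts before Nadia ends → Nadia and Rohan overlap.
Yusuf starts after Nadia ends; Nadia is clear from here.
Rohan starts before Declan ends → Declan and Rohan overlap.
Yusuf starts exactly when Declan ends (back-to-back, no overlap); Declan is clear from here.
Yusuf starts exactly when Rohan ends (back-to-back, no overlap); Rohan is clear from here.
Jonas starts before Yusuf ends → Yusuf and Jonas overlap.
Tariq starts before Yusuf ends → Yusuf and Tariq overlap.
Ingrid starts exactly when Yusuf ends (back-to-back, no overlap); Yusuf is clear from here.
Tariq starts before Jonas ends → Jonas and Tariq overlap.
Ingrid starts before Jonas ends → Jonas and Ingrid overlap.
Marcus starts after Jonas ends.
Ingrid starts after Tariq ends; Tariq is clear from here.
Marcus starts after Ingrid ends.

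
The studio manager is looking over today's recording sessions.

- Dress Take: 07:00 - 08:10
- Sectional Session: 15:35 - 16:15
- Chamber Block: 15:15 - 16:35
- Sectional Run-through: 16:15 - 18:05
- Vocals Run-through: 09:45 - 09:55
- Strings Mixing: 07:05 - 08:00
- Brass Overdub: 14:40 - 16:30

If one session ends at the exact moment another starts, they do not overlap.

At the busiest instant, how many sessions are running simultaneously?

Walk through starts and ends in time order (an end at T is processed before a start at T):
07:00 start Dress Take → 1
07:05 start Strings Mixing → 2
08:00 end Strings Mixing → 1
08:10 end Dress Take → 0
09:45 start Vocals Run-through → 1
09:55 end Vocals Run-through → 0
14:40 start Brass Overdub → 1
15:15 start Chamber Block → 2
15:35 start Sectional Session → 3
16:15 end Sectional Session → 2
16:15 start Sectional Run-through → 3
16:30 end Brass Overdub → 2
16:35 end Chamber Block → 1
18:05 end Sectional Run-through → 0
Peak is 3, at 15:35 (Brass Overdub, Chamber Block, Sectional Session).

3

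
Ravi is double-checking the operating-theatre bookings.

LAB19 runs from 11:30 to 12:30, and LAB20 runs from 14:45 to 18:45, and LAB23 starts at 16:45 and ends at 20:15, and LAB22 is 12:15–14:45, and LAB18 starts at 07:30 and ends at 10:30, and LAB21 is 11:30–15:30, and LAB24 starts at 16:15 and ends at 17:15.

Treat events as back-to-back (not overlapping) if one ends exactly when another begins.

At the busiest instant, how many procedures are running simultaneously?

3

Sweep the timeline, counting +1 at each start and −1 at each end (ends before starts at a tie):
07:30 start LAB18 → 1
10:30 end LAB18 → 0
11:30 start LAB19 → 1
11:30 start LAB21 → 2
12:15 start LAB22 → 3
12:30 end LAB19 → 2
14:45 end LAB22 → 1
14:45 start LAB20 → 2
15:30 end LAB21 → 1
16:15 start LAB24 → 2
16:45 start LAB23 → 3
17:15 end LAB24 → 2
18:45 end LAB20 → 1
20:15 end LAB23 → 0
Peak is 3, at 12:15 (LAB19, LAB21, LAB22).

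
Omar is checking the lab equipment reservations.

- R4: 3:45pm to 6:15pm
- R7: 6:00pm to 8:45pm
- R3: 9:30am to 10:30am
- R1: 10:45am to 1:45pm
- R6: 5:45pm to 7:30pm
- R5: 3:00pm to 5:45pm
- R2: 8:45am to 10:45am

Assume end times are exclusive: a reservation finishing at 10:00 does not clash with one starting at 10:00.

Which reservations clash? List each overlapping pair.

R2 & R3, R4 & R5, R4 & R6, R4 & R7, R6 & R7

Check each pair: they overlap iff neither finishes before the other starts.
Sorted by start: R2, R3, R1, R5, R4, R6, R7.
R3 starts before R2 ends → R2 and R3 overlap.
R1 starts exactly when R2 ends (back-to-back, no overlap) — done with R2.
R1 starts after R3 ends — done with R3.
R5 starts after R1 ends — done with R1.
R4 starts before R5 ends → R5 and R4 overlap.
R6 starts exactly when R5 ends (back-to-back, no overlap) — done with R5.
R6 starts before R4 ends → R4 and R6 overlap.
R7 starts before R4 ends → R4 and R7 overlap.
R7 starts before R6 ends → R6 and R7 overlap.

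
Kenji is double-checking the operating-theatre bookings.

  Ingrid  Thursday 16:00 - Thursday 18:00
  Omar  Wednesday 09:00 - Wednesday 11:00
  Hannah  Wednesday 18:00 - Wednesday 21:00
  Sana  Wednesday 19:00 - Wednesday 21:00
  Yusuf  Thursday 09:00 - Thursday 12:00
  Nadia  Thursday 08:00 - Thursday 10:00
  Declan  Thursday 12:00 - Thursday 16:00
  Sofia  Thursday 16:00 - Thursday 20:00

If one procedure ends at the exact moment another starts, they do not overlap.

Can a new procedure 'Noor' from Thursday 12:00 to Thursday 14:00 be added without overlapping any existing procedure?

Omar: ends Wednesday 11:00 at or before Noor starts Thursday 12:00 → clear.
Hannah: ends Wednesday 21:00 at or before Noor starts Thursday 12:00 → clear.
Sana: ends Wednesday 21:00 at or before Noor starts Thursday 12:00 → clear.
Nadia: ends Thursday 10:00 at or before Noor starts Thursday 12:00 → clear.
Yusuf: ends Thursday 12:00 at or before Noor starts Thursday 12:00 → clear.
Declan: starts Thursday 12:00 before Noor ends Thursday 14:00, and ends Thursday 16:00 after Noor starts Thursday 12:00 → overlap.
Ingrid: starts Thursday 16:00 at or after Noor ends Thursday 14:00 → clear.
Sofia: starts Thursday 16:00 at or after Noor ends Thursday 14:00 → clear.
Noor overlaps Declan.

No — it overlaps Declan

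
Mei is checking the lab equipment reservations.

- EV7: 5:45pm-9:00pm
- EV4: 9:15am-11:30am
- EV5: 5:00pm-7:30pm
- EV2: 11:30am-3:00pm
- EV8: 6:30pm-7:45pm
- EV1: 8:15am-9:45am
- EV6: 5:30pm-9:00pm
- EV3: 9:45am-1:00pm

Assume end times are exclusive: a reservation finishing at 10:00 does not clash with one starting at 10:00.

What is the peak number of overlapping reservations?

Sweep the timeline, counting +1 at each start and −1 at each end (ends before starts at a tie):
8:15am start EV1 → 1
9:15am start EV4 → 2
9:45am end EV1 → 1
9:45am start EV3 → 2
11:30am end EV4 → 1
11:30am start EV2 → 2
1:00pm end EV3 → 1
3:00pm end EV2 → 0
5:00pm start EV5 → 1
5:30pm start EV6 → 2
5:45pm start EV7 → 3
6:30pm start EV8 → 4
7:30pm end EV5 → 3
7:45pm end EV8 → 2
9:00pm end EV6 → 1
9:00pm end EV7 → 0
Peak is 4, at 6:30pm (EV5, EV6, EV7, EV8).

4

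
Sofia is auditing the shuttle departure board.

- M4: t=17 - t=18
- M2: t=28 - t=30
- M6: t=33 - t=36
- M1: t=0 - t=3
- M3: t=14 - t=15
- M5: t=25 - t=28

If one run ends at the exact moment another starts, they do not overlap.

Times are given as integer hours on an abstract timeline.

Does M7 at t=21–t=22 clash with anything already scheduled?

M1: ends t=3 at or before M7 starts t=21 → clear.
M3: ends t=15 at or before M7 starts t=21 → clear.
M4: ends t=18 at or before M7 starts t=21 → clear.
M5: starts t=25 at or after M7 ends t=22 → clear.
M2: starts t=28 at or after M7 ends t=22 → clear.
M6: starts t=33 at or after M7 ends t=22 → clear.

No — it doesn't clash with anything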